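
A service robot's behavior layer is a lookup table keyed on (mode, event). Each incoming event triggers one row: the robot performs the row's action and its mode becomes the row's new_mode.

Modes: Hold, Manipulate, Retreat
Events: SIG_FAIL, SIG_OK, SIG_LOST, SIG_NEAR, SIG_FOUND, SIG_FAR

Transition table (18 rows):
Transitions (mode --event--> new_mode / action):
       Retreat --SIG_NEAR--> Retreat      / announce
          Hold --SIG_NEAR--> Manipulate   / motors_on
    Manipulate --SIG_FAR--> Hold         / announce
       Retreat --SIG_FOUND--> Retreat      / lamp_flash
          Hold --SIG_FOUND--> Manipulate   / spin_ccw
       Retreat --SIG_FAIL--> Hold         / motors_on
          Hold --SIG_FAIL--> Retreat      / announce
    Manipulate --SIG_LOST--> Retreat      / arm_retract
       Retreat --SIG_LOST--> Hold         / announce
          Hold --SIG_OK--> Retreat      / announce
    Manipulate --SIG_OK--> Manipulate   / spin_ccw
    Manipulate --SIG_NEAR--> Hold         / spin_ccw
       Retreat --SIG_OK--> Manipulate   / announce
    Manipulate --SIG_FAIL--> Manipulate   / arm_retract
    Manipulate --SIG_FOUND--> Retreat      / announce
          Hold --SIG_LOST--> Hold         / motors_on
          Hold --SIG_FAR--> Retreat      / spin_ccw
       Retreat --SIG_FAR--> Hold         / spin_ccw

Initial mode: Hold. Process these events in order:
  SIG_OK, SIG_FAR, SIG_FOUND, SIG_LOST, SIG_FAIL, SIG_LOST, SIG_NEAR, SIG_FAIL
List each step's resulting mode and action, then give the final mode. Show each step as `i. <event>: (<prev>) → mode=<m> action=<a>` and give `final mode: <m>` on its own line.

1. SIG_OK: (Hold) → mode=Retreat action=announce
2. SIG_FAR: (Retreat) → mode=Hold action=spin_ccw
3. SIG_FOUND: (Hold) → mode=Manipulate action=spin_ccw
4. SIG_LOST: (Manipulate) → mode=Retreat action=arm_retract
5. SIG_FAIL: (Retreat) → mode=Hold action=motors_on
6. SIG_LOST: (Hold) → mode=Hold action=motors_on
7. SIG_NEAR: (Hold) → mode=Manipulate action=motors_on
8. SIG_FAIL: (Manipulate) → mode=Manipulate action=arm_retract

final mode: Manipulate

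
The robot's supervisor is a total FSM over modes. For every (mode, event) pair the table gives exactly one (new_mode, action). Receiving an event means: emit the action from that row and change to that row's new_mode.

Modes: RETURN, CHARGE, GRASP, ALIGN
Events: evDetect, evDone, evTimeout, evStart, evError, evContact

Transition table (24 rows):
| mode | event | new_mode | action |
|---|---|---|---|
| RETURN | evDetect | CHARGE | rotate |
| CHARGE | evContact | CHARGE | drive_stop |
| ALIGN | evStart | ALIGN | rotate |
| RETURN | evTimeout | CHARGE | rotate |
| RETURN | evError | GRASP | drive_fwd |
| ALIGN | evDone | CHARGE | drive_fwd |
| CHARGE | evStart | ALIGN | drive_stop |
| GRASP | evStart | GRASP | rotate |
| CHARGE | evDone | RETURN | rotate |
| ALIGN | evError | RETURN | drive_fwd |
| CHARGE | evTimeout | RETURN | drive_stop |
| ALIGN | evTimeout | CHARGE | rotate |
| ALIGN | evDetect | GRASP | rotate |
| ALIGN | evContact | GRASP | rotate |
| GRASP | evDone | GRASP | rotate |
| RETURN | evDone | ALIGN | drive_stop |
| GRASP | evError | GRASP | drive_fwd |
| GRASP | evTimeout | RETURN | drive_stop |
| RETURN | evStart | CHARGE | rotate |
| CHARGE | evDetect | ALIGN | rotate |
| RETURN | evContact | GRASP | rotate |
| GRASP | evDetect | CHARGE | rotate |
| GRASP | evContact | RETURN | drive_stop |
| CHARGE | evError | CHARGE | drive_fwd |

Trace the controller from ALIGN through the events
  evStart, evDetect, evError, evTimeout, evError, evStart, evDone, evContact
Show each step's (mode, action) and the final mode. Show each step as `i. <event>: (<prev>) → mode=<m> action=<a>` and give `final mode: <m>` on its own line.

final mode: RETURN

1. evStart: (ALIGN) → mode=ALIGN action=rotate
2. evDetect: (ALIGN) → mode=GRASP action=rotate
3. evError: (GRASP) → mode=GRASP action=drive_fwd
4. evTimeout: (GRASP) → mode=RETURN action=drive_stop
5. evError: (RETURN) → mode=GRASP action=drive_fwd
6. evStart: (GRASP) → mode=GRASP action=rotate
7. evDone: (GRASP) → mode=GRASP action=rotate
8. evContact: (GRASP) → mode=RETURN action=drive_stop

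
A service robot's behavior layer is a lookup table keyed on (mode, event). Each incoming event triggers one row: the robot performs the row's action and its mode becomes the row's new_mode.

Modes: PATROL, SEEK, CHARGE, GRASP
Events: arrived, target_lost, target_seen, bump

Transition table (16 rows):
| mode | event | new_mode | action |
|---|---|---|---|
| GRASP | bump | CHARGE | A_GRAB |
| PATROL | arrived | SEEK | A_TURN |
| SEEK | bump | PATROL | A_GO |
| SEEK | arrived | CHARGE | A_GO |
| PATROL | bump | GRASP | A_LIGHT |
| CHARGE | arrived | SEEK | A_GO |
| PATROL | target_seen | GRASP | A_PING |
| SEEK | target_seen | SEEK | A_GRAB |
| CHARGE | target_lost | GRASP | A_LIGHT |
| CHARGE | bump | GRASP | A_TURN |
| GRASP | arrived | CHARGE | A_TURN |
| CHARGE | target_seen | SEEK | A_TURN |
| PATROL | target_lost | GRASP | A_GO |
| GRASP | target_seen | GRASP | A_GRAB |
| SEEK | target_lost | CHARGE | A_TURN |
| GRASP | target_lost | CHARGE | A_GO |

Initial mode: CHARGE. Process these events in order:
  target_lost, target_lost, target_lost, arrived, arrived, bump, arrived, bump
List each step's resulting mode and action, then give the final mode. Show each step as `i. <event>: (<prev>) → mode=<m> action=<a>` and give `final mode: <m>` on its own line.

final mode: PATROL

1. target_lost: (CHARGE) → mode=GRASP action=A_LIGHT
2. target_lost: (GRASP) → mode=CHARGE action=A_GO
3. target_lost: (CHARGE) → mode=GRASP action=A_LIGHT
4. arrived: (GRASP) → mode=CHARGE action=A_TURN
5. arrived: (CHARGE) → mode=SEEK action=A_GO
6. bump: (SEEK) → mode=PATROL action=A_GO
7. arrived: (PATROL) → mode=SEEK action=A_TURN
8. bump: (SEEK) → mode=PATROL action=A_GO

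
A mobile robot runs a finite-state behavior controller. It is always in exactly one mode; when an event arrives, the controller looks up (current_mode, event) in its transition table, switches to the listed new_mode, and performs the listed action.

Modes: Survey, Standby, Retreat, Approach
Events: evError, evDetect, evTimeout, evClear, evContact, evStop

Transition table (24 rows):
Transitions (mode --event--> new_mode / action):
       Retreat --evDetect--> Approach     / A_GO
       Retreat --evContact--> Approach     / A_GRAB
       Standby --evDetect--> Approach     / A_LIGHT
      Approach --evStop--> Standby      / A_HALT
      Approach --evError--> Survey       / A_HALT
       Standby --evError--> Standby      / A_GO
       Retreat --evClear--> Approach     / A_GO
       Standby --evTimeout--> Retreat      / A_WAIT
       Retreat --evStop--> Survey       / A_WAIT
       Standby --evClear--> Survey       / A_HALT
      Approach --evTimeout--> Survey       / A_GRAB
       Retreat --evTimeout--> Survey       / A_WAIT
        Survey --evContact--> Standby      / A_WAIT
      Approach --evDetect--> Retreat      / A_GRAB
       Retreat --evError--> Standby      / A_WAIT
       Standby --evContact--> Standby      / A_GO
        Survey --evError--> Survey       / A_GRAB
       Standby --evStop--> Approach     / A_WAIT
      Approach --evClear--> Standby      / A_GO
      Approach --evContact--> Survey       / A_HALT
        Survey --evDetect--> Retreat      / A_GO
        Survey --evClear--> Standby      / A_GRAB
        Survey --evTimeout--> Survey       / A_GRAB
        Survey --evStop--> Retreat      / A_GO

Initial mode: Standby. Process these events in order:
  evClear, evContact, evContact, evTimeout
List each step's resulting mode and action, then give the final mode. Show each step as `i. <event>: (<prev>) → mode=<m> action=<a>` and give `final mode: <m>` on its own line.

final mode: Retreat

1. evClear: (Standby) → mode=Survey action=A_HALT
2. evContact: (Survey) → mode=Standby action=A_WAIT
3. evContact: (Standby) → mode=Standby action=A_GO
4. evTimeout: (Standby) → mode=Retreat action=A_WAIT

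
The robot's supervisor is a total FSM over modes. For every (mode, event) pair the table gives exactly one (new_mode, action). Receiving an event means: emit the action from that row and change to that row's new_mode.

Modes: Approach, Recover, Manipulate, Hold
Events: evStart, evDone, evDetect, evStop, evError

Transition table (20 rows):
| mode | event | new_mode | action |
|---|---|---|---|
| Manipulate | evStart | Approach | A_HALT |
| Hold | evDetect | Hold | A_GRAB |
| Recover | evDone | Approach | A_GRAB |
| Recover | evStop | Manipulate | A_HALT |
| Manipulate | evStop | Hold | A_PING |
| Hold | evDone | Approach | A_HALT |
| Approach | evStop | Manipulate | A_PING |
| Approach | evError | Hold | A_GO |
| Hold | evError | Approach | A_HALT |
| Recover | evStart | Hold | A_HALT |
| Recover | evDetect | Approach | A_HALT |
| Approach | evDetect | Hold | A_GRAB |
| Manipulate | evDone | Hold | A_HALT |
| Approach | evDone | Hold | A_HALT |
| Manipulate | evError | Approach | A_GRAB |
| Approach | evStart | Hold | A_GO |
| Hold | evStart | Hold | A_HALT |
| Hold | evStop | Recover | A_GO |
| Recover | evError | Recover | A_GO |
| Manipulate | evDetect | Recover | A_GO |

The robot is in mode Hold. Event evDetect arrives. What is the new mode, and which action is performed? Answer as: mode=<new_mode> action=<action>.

mode=Hold action=A_GRAB

current mode = Hold; filter table to that mode:
  (Hold, evDetect) → (Hold, A_GRAB)  ← event matches
  (Hold, evDone) → (Approach, A_HALT)
  (Hold, evError) → (Approach, A_HALT)
  (Hold, evStart) → (Hold, A_HALT)
  (Hold, evStop) → (Recover, A_GO)
event = evDetect selects (Hold, A_GRAB)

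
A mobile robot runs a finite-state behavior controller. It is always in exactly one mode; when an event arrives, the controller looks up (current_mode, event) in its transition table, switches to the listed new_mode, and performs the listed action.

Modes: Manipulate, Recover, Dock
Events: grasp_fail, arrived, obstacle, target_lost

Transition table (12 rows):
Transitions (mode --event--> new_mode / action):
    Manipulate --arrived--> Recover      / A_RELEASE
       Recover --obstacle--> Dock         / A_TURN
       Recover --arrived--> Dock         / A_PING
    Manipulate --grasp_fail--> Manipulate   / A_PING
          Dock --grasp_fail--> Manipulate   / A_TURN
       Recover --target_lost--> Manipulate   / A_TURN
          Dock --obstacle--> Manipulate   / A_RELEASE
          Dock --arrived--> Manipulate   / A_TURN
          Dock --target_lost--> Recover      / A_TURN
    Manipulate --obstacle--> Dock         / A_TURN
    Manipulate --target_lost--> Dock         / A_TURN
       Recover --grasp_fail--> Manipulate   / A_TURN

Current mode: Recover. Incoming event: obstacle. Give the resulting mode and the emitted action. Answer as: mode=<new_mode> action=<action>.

current mode = Recover; filter table to that mode:
  (Recover, obstacle) → (Dock, A_TURN)  ← event matches
  (Recover, arrived) → (Dock, A_PING)
  (Recover, target_lost) → (Manipulate, A_TURN)
  (Recover, grasp_fail) → (Manipulate, A_TURN)
event = obstacle selects (Dock, A_TURN)

mode=Dock action=A_TURN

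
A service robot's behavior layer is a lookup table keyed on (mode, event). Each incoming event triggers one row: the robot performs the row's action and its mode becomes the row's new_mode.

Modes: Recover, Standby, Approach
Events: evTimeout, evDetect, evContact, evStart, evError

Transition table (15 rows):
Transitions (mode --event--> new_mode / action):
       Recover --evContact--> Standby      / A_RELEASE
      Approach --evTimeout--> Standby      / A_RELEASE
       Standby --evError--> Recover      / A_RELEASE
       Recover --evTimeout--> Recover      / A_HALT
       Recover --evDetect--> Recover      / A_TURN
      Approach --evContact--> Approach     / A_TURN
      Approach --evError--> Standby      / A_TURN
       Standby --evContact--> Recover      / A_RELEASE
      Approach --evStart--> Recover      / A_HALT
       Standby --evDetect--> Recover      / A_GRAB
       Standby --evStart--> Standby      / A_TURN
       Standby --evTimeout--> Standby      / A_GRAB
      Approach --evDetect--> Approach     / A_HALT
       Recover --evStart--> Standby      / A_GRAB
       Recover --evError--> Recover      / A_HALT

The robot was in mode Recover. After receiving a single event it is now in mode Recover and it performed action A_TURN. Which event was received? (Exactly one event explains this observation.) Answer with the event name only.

evDetect

try evTimeout: (Recover, evTimeout) → (Recover, A_HALT)
try evDetect: (Recover, evDetect) → (Recover, A_TURN)  ← matches
try evContact: (Recover, evContact) → (Standby, A_RELEASE)
try evStart: (Recover, evStart) → (Standby, A_GRAB)
try evError: (Recover, evError) → (Recover, A_HALT)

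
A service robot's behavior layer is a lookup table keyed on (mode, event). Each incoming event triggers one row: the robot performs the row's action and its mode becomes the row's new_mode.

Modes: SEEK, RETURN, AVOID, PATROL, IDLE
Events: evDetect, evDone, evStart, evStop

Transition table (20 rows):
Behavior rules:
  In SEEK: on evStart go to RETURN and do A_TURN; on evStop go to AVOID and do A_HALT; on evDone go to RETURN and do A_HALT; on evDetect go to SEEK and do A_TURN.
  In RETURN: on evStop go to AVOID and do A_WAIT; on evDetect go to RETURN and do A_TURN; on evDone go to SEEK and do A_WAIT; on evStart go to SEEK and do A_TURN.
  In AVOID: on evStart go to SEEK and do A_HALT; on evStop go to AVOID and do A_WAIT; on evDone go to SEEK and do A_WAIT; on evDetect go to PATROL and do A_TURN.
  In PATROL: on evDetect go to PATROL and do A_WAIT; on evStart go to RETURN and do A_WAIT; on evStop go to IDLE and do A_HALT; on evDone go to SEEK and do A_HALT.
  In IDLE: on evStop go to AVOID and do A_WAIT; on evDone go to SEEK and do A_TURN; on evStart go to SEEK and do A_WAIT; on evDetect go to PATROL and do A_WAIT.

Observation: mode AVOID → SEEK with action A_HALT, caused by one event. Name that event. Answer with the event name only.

try evDetect: (AVOID, evDetect) → (PATROL, A_TURN)
try evDone: (AVOID, evDone) → (SEEK, A_WAIT)
try evStart: (AVOID, evStart) → (SEEK, A_HALT)  ← matches
try evStop: (AVOID, evStop) → (AVOID, A_WAIT)

evStart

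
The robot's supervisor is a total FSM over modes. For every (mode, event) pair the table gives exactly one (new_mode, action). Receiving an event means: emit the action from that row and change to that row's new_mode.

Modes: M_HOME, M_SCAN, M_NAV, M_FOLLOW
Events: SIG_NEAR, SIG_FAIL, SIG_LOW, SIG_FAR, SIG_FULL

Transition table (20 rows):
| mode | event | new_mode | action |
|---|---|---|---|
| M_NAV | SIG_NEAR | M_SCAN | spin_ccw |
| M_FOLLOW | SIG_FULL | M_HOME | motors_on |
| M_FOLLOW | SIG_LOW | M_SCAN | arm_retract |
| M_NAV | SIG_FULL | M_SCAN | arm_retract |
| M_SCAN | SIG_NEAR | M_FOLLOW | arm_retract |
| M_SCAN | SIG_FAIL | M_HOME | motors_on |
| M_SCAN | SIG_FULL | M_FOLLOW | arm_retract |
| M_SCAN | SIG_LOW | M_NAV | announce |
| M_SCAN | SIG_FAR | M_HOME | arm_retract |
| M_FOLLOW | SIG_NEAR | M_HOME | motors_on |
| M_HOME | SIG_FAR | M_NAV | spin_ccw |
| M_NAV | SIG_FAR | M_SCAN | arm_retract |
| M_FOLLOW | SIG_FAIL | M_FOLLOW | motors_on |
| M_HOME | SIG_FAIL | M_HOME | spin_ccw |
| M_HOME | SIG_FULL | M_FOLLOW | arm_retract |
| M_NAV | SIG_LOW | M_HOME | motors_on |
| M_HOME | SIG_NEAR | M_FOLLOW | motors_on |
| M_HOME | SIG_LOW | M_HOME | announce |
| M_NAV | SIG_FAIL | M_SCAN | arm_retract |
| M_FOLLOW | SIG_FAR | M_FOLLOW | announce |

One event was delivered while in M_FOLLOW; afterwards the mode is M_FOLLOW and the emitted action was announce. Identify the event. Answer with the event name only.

try SIG_NEAR: (M_FOLLOW, SIG_NEAR) → (M_HOME, motors_on)
try SIG_FAIL: (M_FOLLOW, SIG_FAIL) → (M_FOLLOW, motors_on)
try SIG_LOW: (M_FOLLOW, SIG_LOW) → (M_SCAN, arm_retract)
try SIG_FAR: (M_FOLLOW, SIG_FAR) → (M_FOLLOW, announce)  ← matches
try SIG_FULL: (M_FOLLOW, SIG_FULL) → (M_HOME, motors_on)

SIG_FAR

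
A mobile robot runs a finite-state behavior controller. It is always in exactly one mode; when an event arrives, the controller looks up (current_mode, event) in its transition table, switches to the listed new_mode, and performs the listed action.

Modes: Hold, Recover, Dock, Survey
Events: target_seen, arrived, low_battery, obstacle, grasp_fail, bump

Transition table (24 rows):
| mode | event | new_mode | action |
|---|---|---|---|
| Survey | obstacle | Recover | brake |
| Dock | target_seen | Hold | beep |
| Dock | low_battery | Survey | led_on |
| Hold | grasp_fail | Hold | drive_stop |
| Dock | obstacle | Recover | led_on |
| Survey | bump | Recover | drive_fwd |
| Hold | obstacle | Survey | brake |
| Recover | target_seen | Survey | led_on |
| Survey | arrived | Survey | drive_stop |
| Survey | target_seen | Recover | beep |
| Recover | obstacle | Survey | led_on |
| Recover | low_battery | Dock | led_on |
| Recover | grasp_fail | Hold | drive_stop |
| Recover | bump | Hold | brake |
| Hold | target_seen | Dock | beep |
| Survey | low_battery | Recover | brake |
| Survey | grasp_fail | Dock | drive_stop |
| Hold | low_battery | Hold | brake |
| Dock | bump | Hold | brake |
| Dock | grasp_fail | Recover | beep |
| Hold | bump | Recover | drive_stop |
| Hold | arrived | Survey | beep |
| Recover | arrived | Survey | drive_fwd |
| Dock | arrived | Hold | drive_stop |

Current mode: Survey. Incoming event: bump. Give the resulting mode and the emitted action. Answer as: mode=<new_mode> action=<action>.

current mode = Survey; filter table to that mode:
  (Survey, obstacle) → (Recover, brake)
  (Survey, bump) → (Recover, drive_fwd)  ← event matches
  (Survey, arrived) → (Survey, drive_stop)
  (Survey, target_seen) → (Recover, beep)
  (Survey, low_battery) → (Recover, brake)
  (Survey, grasp_fail) → (Dock, drive_stop)
event = bump selects (Recover, drive_fwd)

mode=Recover action=drive_fwd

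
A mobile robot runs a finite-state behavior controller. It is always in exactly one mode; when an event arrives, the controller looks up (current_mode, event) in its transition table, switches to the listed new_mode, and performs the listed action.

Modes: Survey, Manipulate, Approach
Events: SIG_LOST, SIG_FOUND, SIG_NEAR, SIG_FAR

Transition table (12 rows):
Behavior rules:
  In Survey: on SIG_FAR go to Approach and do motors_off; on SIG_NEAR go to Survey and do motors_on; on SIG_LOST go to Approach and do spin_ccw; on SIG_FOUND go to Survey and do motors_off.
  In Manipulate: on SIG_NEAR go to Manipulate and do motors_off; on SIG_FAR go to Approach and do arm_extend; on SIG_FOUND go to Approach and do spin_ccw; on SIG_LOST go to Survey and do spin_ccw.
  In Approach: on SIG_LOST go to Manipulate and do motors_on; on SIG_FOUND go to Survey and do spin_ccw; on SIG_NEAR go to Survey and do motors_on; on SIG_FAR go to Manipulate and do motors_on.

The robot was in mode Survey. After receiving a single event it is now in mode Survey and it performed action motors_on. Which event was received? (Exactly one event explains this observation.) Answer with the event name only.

SIG_NEAR

try SIG_LOST: (Survey, SIG_LOST) → (Approach, spin_ccw)
try SIG_FOUND: (Survey, SIG_FOUND) → (Survey, motors_off)
try SIG_NEAR: (Survey, SIG_NEAR) → (Survey, motors_on)  ← matches
try SIG_FAR: (Survey, SIG_FAR) → (Approach, motors_off)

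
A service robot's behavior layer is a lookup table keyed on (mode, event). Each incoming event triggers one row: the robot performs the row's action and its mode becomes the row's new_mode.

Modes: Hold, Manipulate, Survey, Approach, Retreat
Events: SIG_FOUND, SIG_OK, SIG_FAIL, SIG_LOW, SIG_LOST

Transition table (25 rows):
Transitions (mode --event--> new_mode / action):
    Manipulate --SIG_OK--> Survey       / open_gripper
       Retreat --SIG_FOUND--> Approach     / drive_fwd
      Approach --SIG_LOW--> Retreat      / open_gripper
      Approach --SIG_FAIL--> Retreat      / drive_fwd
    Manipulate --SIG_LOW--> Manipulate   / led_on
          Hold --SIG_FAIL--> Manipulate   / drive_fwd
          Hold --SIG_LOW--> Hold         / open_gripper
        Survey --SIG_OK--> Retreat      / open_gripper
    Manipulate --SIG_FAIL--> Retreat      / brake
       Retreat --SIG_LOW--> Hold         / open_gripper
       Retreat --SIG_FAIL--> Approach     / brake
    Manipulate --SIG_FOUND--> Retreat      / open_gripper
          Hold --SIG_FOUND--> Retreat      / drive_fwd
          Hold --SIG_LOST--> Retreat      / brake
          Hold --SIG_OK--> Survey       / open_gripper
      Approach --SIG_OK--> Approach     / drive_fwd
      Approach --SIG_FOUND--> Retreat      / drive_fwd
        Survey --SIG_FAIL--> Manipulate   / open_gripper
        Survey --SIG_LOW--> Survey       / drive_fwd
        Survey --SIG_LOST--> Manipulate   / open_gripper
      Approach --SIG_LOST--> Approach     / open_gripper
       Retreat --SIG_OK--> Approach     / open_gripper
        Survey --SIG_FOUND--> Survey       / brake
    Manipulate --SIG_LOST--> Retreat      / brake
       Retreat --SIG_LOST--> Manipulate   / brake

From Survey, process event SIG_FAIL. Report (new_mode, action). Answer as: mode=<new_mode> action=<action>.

mode=Manipulate action=open_gripper

current mode = Survey; filter table to that mode:
  (Survey, SIG_OK) → (Retreat, open_gripper)
  (Survey, SIG_FAIL) → (Manipulate, open_gripper)  ← event matches
  (Survey, SIG_LOW) → (Survey, drive_fwd)
  (Survey, SIG_LOST) → (Manipulate, open_gripper)
  (Survey, SIG_FOUND) → (Survey, brake)
event = SIG_FAIL selects (Manipulate, open_gripper)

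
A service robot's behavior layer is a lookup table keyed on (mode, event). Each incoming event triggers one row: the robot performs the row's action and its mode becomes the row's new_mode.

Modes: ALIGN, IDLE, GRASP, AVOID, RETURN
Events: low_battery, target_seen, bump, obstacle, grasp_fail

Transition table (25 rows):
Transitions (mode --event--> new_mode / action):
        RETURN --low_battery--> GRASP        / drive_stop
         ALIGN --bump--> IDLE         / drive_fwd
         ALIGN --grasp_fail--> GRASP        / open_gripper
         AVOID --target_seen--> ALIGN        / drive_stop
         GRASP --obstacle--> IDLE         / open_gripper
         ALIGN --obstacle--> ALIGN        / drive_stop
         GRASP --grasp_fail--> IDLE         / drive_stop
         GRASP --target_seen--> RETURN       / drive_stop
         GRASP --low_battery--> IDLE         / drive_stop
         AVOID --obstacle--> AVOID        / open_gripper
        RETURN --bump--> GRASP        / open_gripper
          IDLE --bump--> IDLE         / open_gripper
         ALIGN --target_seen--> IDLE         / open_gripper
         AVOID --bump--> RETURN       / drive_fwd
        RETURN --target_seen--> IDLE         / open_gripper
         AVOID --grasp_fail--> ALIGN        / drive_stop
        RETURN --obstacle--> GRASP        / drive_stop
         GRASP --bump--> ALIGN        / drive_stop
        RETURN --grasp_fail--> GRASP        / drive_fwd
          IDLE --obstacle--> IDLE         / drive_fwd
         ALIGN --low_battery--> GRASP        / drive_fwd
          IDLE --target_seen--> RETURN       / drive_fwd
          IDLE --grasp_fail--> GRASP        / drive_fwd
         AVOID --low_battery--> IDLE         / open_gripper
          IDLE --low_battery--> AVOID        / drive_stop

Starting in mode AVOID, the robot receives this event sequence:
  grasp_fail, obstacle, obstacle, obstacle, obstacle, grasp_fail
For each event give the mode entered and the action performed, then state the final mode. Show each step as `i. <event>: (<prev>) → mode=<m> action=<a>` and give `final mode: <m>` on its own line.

1. grasp_fail: (AVOID) → mode=ALIGN action=drive_stop
2. obstacle: (ALIGN) → mode=ALIGN action=drive_stop
3. obstacle: (ALIGN) → mode=ALIGN action=drive_stop
4. obstacle: (ALIGN) → mode=ALIGN action=drive_stop
5. obstacle: (ALIGN) → mode=ALIGN action=drive_stop
6. grasp_fail: (ALIGN) → mode=GRASP action=open_gripper

final mode: GRASP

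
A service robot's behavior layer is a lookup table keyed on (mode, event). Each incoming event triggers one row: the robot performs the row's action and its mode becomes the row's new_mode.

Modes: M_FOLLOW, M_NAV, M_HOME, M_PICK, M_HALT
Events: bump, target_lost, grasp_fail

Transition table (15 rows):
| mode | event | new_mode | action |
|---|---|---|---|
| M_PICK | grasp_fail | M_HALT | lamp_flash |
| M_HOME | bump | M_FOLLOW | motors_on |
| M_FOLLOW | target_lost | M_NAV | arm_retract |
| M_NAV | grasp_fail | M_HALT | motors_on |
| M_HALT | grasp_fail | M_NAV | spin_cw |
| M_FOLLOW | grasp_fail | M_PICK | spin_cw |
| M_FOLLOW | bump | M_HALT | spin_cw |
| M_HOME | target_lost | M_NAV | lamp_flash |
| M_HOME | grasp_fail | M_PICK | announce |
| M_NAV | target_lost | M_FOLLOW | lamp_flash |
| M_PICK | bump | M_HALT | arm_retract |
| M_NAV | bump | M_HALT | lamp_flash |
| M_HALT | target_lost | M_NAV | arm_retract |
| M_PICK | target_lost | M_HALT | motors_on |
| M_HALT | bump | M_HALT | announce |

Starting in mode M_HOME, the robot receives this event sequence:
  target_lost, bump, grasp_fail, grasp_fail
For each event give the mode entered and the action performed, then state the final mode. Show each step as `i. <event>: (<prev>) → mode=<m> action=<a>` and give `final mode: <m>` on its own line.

final mode: M_HALT

1. target_lost: (M_HOME) → mode=M_NAV action=lamp_flash
2. bump: (M_NAV) → mode=M_HALT action=lamp_flash
3. grasp_fail: (M_HALT) → mode=M_NAV action=spin_cw
4. grasp_fail: (M_NAV) → mode=M_HALT action=motors_on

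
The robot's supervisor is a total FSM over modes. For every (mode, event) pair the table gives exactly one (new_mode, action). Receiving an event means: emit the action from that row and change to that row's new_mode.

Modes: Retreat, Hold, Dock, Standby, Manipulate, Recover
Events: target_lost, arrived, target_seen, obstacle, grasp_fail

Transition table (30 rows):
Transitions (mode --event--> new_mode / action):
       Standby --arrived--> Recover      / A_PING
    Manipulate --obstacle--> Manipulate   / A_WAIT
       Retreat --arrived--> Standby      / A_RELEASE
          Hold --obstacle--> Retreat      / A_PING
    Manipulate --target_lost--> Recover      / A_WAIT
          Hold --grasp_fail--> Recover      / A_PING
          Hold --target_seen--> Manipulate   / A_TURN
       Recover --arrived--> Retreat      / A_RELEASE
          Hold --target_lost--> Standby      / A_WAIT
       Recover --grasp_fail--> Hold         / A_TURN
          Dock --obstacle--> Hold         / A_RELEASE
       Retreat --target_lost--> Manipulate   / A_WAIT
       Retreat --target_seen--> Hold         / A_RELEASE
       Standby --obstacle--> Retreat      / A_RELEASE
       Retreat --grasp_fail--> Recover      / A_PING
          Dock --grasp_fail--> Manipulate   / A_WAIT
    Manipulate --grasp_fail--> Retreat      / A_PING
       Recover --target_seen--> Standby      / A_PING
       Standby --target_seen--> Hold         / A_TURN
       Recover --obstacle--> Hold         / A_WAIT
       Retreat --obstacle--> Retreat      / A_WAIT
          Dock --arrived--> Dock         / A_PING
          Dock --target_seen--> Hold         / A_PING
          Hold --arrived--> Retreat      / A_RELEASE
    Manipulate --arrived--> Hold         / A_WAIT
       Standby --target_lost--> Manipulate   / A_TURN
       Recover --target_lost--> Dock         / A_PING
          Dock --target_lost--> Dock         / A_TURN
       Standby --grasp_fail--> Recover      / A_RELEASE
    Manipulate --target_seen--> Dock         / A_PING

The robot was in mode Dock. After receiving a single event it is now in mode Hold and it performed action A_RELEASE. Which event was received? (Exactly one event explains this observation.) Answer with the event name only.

try target_lost: (Dock, target_lost) → (Dock, A_TURN)
try arrived: (Dock, arrived) → (Dock, A_PING)
try target_seen: (Dock, target_seen) → (Hold, A_PING)
try obstacle: (Dock, obstacle) → (Hold, A_RELEASE)  ← matches
try grasp_fail: (Dock, grasp_fail) → (Manipulate, A_WAIT)

obstacle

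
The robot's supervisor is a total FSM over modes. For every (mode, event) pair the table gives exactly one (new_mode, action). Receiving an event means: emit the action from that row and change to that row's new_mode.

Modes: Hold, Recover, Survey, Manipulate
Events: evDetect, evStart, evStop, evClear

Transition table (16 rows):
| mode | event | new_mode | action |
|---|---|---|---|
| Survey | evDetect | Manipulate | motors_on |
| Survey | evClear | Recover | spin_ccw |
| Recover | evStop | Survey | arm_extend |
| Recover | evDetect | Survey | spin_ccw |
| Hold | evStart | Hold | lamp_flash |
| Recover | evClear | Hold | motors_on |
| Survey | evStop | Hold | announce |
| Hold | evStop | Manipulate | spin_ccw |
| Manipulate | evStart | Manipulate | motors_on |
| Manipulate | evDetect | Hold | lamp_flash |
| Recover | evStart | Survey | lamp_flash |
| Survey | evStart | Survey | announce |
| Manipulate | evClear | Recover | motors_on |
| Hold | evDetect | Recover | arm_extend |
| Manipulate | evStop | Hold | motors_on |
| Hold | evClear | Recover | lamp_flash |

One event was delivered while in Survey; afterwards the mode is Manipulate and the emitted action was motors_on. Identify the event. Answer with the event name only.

evDetect

try evDetect: (Survey, evDetect) → (Manipulate, motors_on)  ← matches
try evStart: (Survey, evStart) → (Survey, announce)
try evStop: (Survey, evStop) → (Hold, announce)
try evClear: (Survey, evClear) → (Recover, spin_ccw)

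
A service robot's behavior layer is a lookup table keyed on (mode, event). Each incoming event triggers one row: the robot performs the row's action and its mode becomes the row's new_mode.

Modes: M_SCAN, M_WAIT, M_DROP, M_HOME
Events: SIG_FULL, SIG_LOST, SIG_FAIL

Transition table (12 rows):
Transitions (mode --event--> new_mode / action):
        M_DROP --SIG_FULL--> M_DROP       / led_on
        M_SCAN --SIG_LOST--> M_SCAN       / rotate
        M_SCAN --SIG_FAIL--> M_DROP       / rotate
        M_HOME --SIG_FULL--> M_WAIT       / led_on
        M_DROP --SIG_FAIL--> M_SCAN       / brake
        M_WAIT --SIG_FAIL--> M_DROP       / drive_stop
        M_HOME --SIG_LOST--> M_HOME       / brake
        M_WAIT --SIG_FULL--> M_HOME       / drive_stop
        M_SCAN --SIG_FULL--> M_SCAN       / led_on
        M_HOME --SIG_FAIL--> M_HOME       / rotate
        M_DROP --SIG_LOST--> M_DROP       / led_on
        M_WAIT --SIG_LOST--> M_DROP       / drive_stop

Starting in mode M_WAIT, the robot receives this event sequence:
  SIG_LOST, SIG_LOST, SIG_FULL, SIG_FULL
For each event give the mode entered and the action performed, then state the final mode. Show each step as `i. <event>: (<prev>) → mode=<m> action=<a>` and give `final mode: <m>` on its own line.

final mode: M_DROP

1. SIG_LOST: (M_WAIT) → mode=M_DROP action=drive_stop
2. SIG_LOST: (M_DROP) → mode=M_DROP action=led_on
3. SIG_FULL: (M_DROP) → mode=M_DROP action=led_on
4. SIG_FULL: (M_DROP) → mode=M_DROP action=led_on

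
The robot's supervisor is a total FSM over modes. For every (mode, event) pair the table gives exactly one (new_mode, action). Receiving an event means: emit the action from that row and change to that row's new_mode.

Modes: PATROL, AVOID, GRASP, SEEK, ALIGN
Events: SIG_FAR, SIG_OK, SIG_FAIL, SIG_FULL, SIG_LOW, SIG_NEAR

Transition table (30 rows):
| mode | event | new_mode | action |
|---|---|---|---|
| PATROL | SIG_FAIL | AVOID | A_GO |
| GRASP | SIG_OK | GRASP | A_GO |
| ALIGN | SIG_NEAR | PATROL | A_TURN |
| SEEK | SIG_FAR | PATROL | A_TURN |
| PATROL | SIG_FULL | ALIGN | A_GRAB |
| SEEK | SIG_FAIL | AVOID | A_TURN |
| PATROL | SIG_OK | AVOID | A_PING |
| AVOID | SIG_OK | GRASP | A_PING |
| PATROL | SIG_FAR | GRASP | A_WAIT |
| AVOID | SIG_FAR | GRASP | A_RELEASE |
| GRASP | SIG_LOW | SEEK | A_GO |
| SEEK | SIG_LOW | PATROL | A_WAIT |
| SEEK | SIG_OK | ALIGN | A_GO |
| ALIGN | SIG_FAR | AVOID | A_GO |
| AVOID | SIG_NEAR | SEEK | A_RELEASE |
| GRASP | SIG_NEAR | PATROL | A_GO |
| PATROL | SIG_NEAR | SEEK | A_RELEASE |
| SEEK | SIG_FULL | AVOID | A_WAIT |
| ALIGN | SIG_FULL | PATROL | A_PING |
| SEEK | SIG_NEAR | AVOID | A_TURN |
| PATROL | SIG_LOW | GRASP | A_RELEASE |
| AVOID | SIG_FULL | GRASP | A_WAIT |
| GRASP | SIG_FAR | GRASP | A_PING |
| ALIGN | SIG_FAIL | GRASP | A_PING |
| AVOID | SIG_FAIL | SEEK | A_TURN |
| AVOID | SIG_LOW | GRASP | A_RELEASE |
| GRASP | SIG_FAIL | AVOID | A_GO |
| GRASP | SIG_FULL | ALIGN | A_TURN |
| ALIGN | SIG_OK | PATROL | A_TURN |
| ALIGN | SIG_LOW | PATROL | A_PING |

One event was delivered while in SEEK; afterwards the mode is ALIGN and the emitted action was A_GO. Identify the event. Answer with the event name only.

try SIG_FAR: (SEEK, SIG_FAR) → (PATROL, A_TURN)
try SIG_OK: (SEEK, SIG_OK) → (ALIGN, A_GO)  ← matches
try SIG_FAIL: (SEEK, SIG_FAIL) → (AVOID, A_TURN)
try SIG_FULL: (SEEK, SIG_FULL) → (AVOID, A_WAIT)
try SIG_LOW: (SEEK, SIG_LOW) → (PATROL, A_WAIT)
try SIG_NEAR: (SEEK, SIG_NEAR) → (AVOID, A_TURN)

SIG_OK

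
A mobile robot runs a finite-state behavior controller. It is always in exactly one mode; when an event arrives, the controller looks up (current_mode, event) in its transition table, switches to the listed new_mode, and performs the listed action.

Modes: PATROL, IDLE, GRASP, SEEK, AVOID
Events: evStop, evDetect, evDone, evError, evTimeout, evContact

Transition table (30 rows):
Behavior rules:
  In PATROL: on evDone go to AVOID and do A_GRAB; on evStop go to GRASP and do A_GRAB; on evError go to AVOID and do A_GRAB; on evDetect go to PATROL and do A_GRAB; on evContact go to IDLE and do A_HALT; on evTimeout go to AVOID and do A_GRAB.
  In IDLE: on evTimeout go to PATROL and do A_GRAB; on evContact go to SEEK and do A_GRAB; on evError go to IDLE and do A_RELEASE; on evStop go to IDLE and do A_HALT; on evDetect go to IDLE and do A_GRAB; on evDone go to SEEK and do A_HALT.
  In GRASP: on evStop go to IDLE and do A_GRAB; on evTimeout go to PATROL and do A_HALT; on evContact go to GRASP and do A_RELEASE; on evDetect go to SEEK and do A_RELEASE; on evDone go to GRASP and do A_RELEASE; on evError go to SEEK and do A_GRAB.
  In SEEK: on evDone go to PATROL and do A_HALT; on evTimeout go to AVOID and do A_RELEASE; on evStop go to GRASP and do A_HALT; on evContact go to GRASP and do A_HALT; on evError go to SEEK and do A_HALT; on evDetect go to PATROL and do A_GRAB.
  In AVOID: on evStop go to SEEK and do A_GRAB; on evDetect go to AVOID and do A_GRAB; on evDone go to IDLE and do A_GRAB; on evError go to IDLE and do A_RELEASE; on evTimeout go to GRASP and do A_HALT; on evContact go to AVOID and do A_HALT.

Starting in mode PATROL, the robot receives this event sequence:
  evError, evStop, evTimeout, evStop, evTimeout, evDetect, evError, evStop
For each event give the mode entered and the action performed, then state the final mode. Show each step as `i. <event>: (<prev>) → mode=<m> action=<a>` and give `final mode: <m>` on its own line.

final mode: IDLE

1. evError: (PATROL) → mode=AVOID action=A_GRAB
2. evStop: (AVOID) → mode=SEEK action=A_GRAB
3. evTimeout: (SEEK) → mode=AVOID action=A_RELEASE
4. evStop: (AVOID) → mode=SEEK action=A_GRAB
5. evTimeout: (SEEK) → mode=AVOID action=A_RELEASE
6. evDetect: (AVOID) → mode=AVOID action=A_GRAB
7. evError: (AVOID) → mode=IDLE action=A_RELEASE
8. evStop: (IDLE) → mode=IDLE action=A_HALT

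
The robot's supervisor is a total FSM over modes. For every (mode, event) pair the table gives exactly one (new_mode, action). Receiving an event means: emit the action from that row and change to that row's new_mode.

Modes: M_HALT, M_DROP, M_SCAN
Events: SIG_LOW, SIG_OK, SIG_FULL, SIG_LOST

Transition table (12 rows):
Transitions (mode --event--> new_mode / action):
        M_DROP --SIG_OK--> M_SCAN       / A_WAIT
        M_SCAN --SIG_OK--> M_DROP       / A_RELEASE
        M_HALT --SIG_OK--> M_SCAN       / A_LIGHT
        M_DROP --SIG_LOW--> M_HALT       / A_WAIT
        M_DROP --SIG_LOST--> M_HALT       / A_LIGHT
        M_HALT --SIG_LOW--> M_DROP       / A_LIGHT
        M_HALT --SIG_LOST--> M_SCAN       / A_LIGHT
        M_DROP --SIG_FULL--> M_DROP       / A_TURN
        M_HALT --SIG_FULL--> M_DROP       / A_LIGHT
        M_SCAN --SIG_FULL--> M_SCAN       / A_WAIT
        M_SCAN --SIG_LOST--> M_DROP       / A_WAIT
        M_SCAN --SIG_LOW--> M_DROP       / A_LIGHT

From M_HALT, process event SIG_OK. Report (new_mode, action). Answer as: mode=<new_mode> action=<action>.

mode=M_SCAN action=A_LIGHT

current mode = M_HALT; filter table to that mode:
  (M_HALT, SIG_OK) → (M_SCAN, A_LIGHT)  ← event matches
  (M_HALT, SIG_LOW) → (M_DROP, A_LIGHT)
  (M_HALT, SIG_LOST) → (M_SCAN, A_LIGHT)
  (M_HALT, SIG_FULL) → (M_DROP, A_LIGHT)
event = SIG_OK selects (M_SCAN, A_LIGHT)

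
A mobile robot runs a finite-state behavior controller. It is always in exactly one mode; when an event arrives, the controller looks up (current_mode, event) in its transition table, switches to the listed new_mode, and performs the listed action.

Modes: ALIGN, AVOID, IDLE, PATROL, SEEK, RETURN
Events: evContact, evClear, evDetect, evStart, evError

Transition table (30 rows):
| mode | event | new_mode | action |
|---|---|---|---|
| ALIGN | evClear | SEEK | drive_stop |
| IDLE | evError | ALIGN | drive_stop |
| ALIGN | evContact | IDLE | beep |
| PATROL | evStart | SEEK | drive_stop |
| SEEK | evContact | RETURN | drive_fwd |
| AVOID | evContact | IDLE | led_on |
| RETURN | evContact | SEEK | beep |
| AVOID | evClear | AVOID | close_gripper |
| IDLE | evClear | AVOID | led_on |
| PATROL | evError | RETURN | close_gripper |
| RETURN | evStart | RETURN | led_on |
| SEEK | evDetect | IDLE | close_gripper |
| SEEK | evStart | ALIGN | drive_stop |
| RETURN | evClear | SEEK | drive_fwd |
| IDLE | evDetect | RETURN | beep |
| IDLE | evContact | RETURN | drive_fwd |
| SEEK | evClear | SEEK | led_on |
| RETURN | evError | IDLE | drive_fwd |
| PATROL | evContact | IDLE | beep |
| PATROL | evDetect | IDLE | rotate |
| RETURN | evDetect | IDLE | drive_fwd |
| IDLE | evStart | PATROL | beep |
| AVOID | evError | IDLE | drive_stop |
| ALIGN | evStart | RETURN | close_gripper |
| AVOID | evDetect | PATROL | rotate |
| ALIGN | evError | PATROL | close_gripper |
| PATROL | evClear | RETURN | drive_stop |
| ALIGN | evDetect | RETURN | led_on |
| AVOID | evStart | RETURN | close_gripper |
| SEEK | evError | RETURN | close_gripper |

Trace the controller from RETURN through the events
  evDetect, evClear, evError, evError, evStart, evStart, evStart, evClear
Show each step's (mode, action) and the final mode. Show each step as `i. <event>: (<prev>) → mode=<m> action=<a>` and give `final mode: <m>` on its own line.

1. evDetect: (RETURN) → mode=IDLE action=drive_fwd
2. evClear: (IDLE) → mode=AVOID action=led_on
3. evError: (AVOID) → mode=IDLE action=drive_stop
4. evError: (IDLE) → mode=ALIGN action=drive_stop
5. evStart: (ALIGN) → mode=RETURN action=close_gripper
6. evStart: (RETURN) → mode=RETURN action=led_on
7. evStart: (RETURN) → mode=RETURN action=led_on
8. evClear: (RETURN) → mode=SEEK action=drive_fwd

final mode: SEEK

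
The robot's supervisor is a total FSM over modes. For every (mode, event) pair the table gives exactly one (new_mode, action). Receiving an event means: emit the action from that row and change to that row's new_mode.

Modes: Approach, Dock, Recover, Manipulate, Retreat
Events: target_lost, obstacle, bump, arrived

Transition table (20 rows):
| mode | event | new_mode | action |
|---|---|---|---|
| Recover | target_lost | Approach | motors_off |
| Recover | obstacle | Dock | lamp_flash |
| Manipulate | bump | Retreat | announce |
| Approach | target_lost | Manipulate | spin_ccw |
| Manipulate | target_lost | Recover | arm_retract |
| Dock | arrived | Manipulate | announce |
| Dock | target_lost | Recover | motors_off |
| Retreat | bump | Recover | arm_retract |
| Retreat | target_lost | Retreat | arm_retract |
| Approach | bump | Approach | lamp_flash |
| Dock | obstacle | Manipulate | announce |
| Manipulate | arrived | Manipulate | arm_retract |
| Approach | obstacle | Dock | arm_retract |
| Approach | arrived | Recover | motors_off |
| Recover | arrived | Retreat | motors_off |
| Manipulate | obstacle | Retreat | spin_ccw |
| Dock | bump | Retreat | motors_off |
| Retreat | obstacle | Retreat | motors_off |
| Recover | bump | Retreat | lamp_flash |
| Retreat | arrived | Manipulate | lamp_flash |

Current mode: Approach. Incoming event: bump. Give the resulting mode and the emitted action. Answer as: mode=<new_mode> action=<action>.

mode=Approach action=lamp_flash

current mode = Approach; filter table to that mode:
  (Approach, target_lost) → (Manipulate, spin_ccw)
  (Approach, bump) → (Approach, lamp_flash)  ← event matches
  (Approach, obstacle) → (Dock, arm_retract)
  (Approach, arrived) → (Recover, motors_off)
event = bump selects (Approach, lamp_flash)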